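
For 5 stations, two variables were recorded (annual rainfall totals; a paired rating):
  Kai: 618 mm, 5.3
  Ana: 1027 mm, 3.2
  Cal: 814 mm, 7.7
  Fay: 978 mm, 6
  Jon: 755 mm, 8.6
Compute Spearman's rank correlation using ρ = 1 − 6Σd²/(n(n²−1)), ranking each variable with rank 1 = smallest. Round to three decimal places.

-0.400

Ranks of variable 1: 1, 5, 3, 4, 2
Ranks of variable 2: 2, 1, 4, 3, 5
d = r₁ − r₂: -1, 4, -1, 1, -3
d²: 1, 16, 1, 1, 9; Σd² = 28
ρ = 1 − 6·28/(5·24) = 1 − 168/120 = -0.400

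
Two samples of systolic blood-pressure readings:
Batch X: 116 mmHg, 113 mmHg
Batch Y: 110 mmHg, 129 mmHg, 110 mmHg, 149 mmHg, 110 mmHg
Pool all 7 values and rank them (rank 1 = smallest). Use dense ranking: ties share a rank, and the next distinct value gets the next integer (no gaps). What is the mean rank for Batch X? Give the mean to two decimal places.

2.50

Sorted (ascending): 110, 110, 110, 113, 116, 129, 149
The 3 values of 110 share dense rank 1.
Remaining distinct values take the next consecutive integers.
Batch X values → pooled ranks: 116→3, 113→2
Mean rank = (3 + 2) / 2 = 2.50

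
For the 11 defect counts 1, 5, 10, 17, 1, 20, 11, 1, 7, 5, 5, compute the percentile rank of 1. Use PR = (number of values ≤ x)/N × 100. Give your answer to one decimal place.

27.3

N = 11.
Strictly below 1: 0. Equal to 1: 3.
PR = 3/11 × 100 = 27.3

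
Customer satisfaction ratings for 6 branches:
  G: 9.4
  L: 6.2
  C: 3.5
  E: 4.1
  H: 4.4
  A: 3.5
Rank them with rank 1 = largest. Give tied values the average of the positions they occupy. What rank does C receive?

Sorted (descending): 9.4, 6.2, 4.4, 4.1, 3.5, 3.5
The 2 values of 3.5 occupy positions 5–6 → average rank (5+6)/2 = 5.5.
C has value 3.5 → rank 5.5.

5.5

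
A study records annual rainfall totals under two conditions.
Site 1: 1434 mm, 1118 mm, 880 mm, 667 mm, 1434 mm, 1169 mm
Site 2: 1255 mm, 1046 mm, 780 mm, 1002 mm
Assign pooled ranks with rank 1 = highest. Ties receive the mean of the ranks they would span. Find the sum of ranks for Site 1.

30

Sorted (descending): 1434, 1434, 1255, 1169, 1118, 1046, 1002, 880, 780, 667
The 2 values of 1434 occupy positions 1–2 → average rank (1+2)/2 = 1.5.
Site 1 values → pooled ranks: 1434→1.5, 1118→5, 880→8, 667→10, 1434→1.5, 1169→4
Rank sum = 1.5 + 5 + 8 + 10 + 1.5 + 4 = 30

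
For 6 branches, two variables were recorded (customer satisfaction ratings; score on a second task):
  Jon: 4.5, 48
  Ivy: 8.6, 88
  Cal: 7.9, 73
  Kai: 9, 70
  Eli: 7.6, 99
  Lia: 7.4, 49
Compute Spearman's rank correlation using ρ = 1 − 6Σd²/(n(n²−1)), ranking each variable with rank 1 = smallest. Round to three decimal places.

Ranks of variable 1: 1, 5, 4, 6, 3, 2
Ranks of variable 2: 1, 5, 4, 3, 6, 2
d = r₁ − r₂: 0, 0, 0, 3, -3, 0
d²: 0, 0, 0, 9, 9, 0; Σd² = 18
ρ = 1 − 6·18/(6·35) = 1 − 108/210 = 0.486

0.486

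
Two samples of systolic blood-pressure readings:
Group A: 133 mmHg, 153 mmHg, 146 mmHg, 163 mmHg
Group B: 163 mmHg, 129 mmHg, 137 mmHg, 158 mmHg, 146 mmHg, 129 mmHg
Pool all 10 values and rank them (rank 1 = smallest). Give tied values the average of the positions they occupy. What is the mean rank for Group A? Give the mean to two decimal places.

Sorted (ascending): 129, 129, 133, 137, 146, 146, 153, 158, 163, 163
The 2 values of 129 occupy positions 1–2 → average rank (1+2)/2 = 1.5.
The 2 values of 146 occupy positions 5–6 → average rank (5+6)/2 = 5.5.
The 2 values of 163 occupy positions 9–10 → average rank (9+10)/2 = 9.5.
Group A values → pooled ranks: 133→3, 153→7, 146→5.5, 163→9.5
Mean rank = (3 + 7 + 5.5 + 9.5) / 4 = 6.25

6.25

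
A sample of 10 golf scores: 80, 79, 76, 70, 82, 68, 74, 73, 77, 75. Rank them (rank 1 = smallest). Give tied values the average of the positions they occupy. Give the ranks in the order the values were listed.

9, 8, 6, 2, 10, 1, 4, 3, 7, 5

Sorted (ascending): 68, 70, 73, 74, 75, 76, 77, 79, 80, 82
No ties — each value takes its position as its rank.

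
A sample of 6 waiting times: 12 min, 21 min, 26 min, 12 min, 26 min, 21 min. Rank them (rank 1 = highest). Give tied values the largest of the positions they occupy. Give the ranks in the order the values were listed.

6, 4, 2, 6, 2, 4

Sorted (descending): 26, 26, 21, 21, 12, 12
The 2 values of 26 occupy positions 1–2 → each gets rank 2.
The 2 values of 21 occupy positions 3–4 → each gets rank 4.
The 2 values of 12 occupy positions 5–6 → each gets rank 6.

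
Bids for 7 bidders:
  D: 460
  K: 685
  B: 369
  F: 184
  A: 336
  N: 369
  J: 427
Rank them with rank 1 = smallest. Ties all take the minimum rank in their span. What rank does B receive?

Sorted (ascending): 184, 336, 369, 369, 427, 460, 685
The 2 values of 369 occupy positions 3–4 → each gets rank 3.
B has value 369 → rank 3.

3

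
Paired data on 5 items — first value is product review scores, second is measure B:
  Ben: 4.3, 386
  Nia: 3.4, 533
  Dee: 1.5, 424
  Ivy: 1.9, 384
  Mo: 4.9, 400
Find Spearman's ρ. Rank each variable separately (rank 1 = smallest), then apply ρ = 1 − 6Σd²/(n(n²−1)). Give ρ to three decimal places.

Ranks of variable 1: 4, 3, 1, 2, 5
Ranks of variable 2: 2, 5, 4, 1, 3
d = r₁ − r₂: 2, -2, -3, 1, 2
d²: 4, 4, 9, 1, 4; Σd² = 22
ρ = 1 − 6·22/(5·24) = 1 − 132/120 = -0.100

-0.100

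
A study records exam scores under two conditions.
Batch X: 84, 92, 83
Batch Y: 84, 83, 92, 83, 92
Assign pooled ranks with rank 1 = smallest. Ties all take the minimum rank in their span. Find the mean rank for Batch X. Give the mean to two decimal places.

Sorted (ascending): 83, 83, 83, 84, 84, 92, 92, 92
The 3 values of 83 occupy positions 1–3 → each gets rank 1.
The 2 values of 84 occupy positions 4–5 → each gets rank 4.
The 3 values of 92 occupy positions 6–8 → each gets rank 6.
Batch X values → pooled ranks: 84→4, 92→6, 83→1
Mean rank = (4 + 6 + 1) / 3 = 3.67

3.67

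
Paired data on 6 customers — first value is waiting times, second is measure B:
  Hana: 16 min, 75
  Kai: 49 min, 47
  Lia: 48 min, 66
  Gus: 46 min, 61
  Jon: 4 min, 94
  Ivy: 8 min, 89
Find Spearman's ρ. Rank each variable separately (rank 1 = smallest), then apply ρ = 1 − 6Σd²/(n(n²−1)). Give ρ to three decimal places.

-0.943

Ranks of variable 1: 3, 6, 5, 4, 1, 2
Ranks of variable 2: 4, 1, 3, 2, 6, 5
d = r₁ − r₂: -1, 5, 2, 2, -5, -3
d²: 1, 25, 4, 4, 25, 9; Σd² = 68
ρ = 1 − 6·68/(6·35) = 1 − 408/210 = -0.943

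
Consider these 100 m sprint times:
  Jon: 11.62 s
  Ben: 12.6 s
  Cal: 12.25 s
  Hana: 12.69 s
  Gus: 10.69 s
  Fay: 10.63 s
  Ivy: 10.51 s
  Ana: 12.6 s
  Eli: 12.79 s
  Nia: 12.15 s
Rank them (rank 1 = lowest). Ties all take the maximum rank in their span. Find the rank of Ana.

Sorted (ascending): 10.51, 10.63, 10.69, 11.62, 12.15, 12.25, 12.6, 12.6, 12.69, 12.79
The 2 values of 12.6 occupy positions 7–8 → each gets rank 8.
Ana has value 12.6 s → rank 8.

8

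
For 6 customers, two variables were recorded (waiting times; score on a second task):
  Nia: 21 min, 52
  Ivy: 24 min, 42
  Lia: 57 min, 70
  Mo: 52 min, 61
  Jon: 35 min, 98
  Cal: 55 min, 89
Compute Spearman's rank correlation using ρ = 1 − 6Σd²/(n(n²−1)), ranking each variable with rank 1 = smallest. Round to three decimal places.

0.543

Ranks of variable 1: 1, 2, 6, 4, 3, 5
Ranks of variable 2: 2, 1, 4, 3, 6, 5
d = r₁ − r₂: -1, 1, 2, 1, -3, 0
d²: 1, 1, 4, 1, 9, 0; Σd² = 16
ρ = 1 − 6·16/(6·35) = 1 − 96/210 = 0.543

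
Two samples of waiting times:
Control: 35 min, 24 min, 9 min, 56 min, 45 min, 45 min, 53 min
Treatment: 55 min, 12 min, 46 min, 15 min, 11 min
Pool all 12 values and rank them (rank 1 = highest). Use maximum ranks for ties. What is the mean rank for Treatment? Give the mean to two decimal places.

7.20

Sorted (descending): 56, 55, 53, 46, 45, 45, 35, 24, 15, 12, 11, 9
The 2 values of 45 occupy positions 5–6 → each gets rank 6.
Treatment values → pooled ranks: 55→2, 12→10, 46→4, 15→9, 11→11
Mean rank = (2 + 10 + 4 + 9 + 11) / 5 = 7.20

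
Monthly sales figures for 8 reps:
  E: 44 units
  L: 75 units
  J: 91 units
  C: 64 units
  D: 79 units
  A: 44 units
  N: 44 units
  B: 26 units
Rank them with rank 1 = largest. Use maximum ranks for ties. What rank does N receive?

7

Sorted (descending): 91, 79, 75, 64, 44, 44, 44, 26
The 3 values of 44 occupy positions 5–7 → each gets rank 7.
N has value 44 units → rank 7.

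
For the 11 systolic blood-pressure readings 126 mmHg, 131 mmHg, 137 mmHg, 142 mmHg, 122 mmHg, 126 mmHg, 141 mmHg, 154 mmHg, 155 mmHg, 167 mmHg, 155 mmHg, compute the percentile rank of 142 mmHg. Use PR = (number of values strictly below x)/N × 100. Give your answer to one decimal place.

54.5

N = 11.
Strictly below 142: 6. Equal to 142: 1.
PR = 6/11 × 100 = 54.5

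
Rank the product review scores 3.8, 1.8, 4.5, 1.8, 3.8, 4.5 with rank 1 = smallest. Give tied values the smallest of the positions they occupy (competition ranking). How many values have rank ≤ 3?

4

Sorted (ascending): 1.8, 1.8, 3.8, 3.8, 4.5, 4.5
The 2 values of 1.8 occupy positions 1–2 → each gets rank 1.
The 2 values of 3.8 occupy positions 3–4 → each gets rank 3.
The 2 values of 4.5 occupy positions 5–6 → each gets rank 5.
Ranks ≤ 3: {1, 1, 3, 3} → 4 values.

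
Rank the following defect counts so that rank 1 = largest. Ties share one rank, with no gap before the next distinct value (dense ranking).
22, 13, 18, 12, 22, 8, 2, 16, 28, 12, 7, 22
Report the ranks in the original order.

2, 5, 3, 6, 2, 7, 9, 4, 1, 6, 8, 2

Sorted (descending): 28, 22, 22, 22, 18, 16, 13, 12, 12, 8, 7, 2
The 3 values of 22 share dense rank 2.
The 2 values of 12 share dense rank 6.
Remaining distinct values take the next consecutive integers.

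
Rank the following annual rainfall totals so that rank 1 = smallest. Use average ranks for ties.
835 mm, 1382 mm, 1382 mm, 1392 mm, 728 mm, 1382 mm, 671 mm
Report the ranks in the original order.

3, 5, 5, 7, 2, 5, 1

Sorted (ascending): 671, 728, 835, 1382, 1382, 1382, 1392
The 3 values of 1382 occupy positions 4–6 → average rank 5.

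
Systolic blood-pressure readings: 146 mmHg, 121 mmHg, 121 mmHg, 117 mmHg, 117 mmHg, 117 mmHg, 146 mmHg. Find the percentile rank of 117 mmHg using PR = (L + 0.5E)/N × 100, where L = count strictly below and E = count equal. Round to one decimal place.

N = 7.
Strictly below 117: 0. Equal to 117: 3.
PR = (0 + 0.5·3)/7 × 100 = 21.4

21.4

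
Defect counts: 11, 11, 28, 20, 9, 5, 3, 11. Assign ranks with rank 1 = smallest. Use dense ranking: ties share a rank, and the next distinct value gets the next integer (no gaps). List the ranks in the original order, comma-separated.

4, 4, 6, 5, 3, 2, 1, 4

Sorted (ascending): 3, 5, 9, 11, 11, 11, 20, 28
The 3 values of 11 share dense rank 4.
Remaining distinct values take the next consecutive integers.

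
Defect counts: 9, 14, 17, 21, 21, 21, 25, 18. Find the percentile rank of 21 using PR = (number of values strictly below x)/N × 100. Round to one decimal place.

N = 8.
Strictly below 21: 4. Equal to 21: 3.
PR = 4/8 × 100 = 50.0

50.0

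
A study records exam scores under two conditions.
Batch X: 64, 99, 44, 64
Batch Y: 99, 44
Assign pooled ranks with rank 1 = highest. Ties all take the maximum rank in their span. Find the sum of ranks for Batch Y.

Sorted (descending): 99, 99, 64, 64, 44, 44
The 2 values of 99 occupy positions 1–2 → each gets rank 2.
The 2 values of 64 occupy positions 3–4 → each gets rank 4.
The 2 values of 44 occupy positions 5–6 → each gets rank 6.
Batch Y values → pooled ranks: 99→2, 44→6
Rank sum = 2 + 6 = 8

8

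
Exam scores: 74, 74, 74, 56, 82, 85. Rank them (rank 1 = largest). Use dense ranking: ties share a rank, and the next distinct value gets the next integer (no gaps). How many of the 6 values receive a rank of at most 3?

Sorted (descending): 85, 82, 74, 74, 74, 56
The 3 values of 74 share dense rank 3.
Remaining distinct values take the next consecutive integers.
Ranks ≤ 3: {1, 2, 3, 3, 3} → 5 values.

5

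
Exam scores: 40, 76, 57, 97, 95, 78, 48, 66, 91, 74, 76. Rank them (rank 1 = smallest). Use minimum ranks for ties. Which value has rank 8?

78

Sorted (ascending): 40, 48, 57, 66, 74, 76, 76, 78, 91, 95, 97
The 2 values of 76 occupy positions 6–7 → each gets rank 6.
Rank 8 → value 78.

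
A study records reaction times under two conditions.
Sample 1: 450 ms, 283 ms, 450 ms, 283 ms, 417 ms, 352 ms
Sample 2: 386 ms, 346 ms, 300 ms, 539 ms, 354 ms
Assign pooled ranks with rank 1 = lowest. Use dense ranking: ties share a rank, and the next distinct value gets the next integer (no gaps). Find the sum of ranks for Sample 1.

Sorted (ascending): 283, 283, 300, 346, 352, 354, 386, 417, 450, 450, 539
The 2 values of 283 share dense rank 1.
The 2 values of 450 share dense rank 8.
Remaining distinct values take the next consecutive integers.
Sample 1 values → pooled ranks: 450→8, 283→1, 450→8, 283→1, 417→7, 352→4
Rank sum = 8 + 1 + 8 + 1 + 7 + 4 = 29

29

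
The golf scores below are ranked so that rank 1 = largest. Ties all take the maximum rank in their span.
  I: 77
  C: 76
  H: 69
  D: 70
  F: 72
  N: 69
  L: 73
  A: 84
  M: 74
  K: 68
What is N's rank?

Sorted (descending): 84, 77, 76, 74, 73, 72, 70, 69, 69, 68
The 2 values of 69 occupy positions 8–9 → each gets rank 9.
N has value 69 → rank 9.

9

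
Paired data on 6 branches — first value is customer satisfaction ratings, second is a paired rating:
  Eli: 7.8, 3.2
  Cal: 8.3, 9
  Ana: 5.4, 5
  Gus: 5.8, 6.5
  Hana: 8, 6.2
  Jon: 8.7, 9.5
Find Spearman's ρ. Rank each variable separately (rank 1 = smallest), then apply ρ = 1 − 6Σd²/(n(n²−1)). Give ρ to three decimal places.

0.714

Ranks of variable 1: 3, 5, 1, 2, 4, 6
Ranks of variable 2: 1, 5, 2, 4, 3, 6
d = r₁ − r₂: 2, 0, -1, -2, 1, 0
d²: 4, 0, 1, 4, 1, 0; Σd² = 10
ρ = 1 − 6·10/(6·35) = 1 − 60/210 = 0.714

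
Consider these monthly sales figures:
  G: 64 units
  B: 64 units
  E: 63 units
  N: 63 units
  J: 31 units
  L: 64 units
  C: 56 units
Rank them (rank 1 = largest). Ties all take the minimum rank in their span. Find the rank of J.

7

Sorted (descending): 64, 64, 64, 63, 63, 56, 31
The 3 values of 64 occupy positions 1–3 → each gets rank 1.
The 2 values of 63 occupy positions 4–5 → each gets rank 4.
J has value 31 units → rank 7.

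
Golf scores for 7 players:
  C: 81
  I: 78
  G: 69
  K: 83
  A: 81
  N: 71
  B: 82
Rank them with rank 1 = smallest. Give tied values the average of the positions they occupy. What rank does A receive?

Sorted (ascending): 69, 71, 78, 81, 81, 82, 83
The 2 values of 81 occupy positions 4–5 → average rank (4+5)/2 = 4.5.
A has value 81 → rank 4.5.

4.5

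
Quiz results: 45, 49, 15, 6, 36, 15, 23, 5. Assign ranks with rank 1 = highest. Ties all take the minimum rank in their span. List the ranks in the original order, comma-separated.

2, 1, 5, 7, 3, 5, 4, 8

Sorted (descending): 49, 45, 36, 23, 15, 15, 6, 5
The 2 values of 15 occupy positions 5–6 → each gets rank 5.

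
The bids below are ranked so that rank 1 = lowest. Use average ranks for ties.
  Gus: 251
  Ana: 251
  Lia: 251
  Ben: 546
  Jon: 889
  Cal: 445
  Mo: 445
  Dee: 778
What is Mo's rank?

4.5

Sorted (ascending): 251, 251, 251, 445, 445, 546, 778, 889
The 3 values of 251 occupy positions 1–3 → average rank 2.
The 2 values of 445 occupy positions 4–5 → average rank (4+5)/2 = 4.5.
Mo has value 445 → rank 4.5.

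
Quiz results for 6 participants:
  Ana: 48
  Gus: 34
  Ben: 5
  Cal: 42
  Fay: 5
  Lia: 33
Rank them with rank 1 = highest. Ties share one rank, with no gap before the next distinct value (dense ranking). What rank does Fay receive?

5

Sorted (descending): 48, 42, 34, 33, 5, 5
The 2 values of 5 share dense rank 5.
Remaining distinct values take the next consecutive integers.
Fay has value 5 → rank 5.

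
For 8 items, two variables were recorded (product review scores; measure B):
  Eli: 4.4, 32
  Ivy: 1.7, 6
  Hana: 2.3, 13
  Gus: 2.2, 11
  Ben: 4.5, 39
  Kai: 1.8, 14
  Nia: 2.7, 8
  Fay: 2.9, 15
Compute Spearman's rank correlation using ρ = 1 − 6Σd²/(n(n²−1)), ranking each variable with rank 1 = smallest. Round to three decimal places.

Ranks of variable 1: 7, 1, 4, 3, 8, 2, 5, 6
Ranks of variable 2: 7, 1, 4, 3, 8, 5, 2, 6
d = r₁ − r₂: 0, 0, 0, 0, 0, -3, 3, 0
d²: 0, 0, 0, 0, 0, 9, 9, 0; Σd² = 18
ρ = 1 − 6·18/(8·63) = 1 − 108/504 = 0.786

0.786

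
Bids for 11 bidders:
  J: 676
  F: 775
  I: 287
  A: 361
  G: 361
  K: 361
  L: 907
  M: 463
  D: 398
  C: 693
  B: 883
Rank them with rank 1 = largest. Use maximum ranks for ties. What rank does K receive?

10

Sorted (descending): 907, 883, 775, 693, 676, 463, 398, 361, 361, 361, 287
The 3 values of 361 occupy positions 8–10 → each gets rank 10.
K has value 361 → rank 10.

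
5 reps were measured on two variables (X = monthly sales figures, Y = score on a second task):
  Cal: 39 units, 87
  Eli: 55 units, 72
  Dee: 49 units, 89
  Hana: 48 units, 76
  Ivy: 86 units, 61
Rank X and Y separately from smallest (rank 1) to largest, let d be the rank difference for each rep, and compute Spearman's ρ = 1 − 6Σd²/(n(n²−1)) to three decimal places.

-0.700

Ranks of variable 1: 1, 4, 3, 2, 5
Ranks of variable 2: 4, 2, 5, 3, 1
d = r₁ − r₂: -3, 2, -2, -1, 4
d²: 9, 4, 4, 1, 16; Σd² = 34
ρ = 1 − 6·34/(5·24) = 1 − 204/120 = -0.700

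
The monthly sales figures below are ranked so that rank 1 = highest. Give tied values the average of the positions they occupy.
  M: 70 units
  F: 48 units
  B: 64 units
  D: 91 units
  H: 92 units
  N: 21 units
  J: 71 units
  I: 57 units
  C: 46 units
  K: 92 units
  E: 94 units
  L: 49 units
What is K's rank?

Sorted (descending): 94, 92, 92, 91, 71, 70, 64, 57, 49, 48, 46, 21
The 2 values of 92 occupy positions 2–3 → average rank (2+3)/2 = 2.5.
K has value 92 units → rank 2.5.

2.5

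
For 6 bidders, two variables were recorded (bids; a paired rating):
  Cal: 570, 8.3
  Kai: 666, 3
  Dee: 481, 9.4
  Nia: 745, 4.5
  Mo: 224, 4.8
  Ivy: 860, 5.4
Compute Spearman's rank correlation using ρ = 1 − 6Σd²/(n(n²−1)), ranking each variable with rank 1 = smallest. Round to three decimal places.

-0.314

Ranks of variable 1: 3, 4, 2, 5, 1, 6
Ranks of variable 2: 5, 1, 6, 2, 3, 4
d = r₁ − r₂: -2, 3, -4, 3, -2, 2
d²: 4, 9, 16, 9, 4, 4; Σd² = 46
ρ = 1 − 6·46/(6·35) = 1 − 276/210 = -0.314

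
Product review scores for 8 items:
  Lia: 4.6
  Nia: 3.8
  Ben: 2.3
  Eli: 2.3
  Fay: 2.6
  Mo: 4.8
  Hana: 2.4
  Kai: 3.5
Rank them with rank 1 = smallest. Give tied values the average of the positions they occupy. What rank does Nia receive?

6

Sorted (ascending): 2.3, 2.3, 2.4, 2.6, 3.5, 3.8, 4.6, 4.8
The 2 values of 2.3 occupy positions 1–2 → average rank (1+2)/2 = 1.5.
Nia has value 3.8 → rank 6.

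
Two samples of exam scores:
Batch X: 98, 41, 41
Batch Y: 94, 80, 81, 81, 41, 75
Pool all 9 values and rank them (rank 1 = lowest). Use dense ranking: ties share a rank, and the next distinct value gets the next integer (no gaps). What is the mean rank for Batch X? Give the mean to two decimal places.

Sorted (ascending): 41, 41, 41, 75, 80, 81, 81, 94, 98
The 3 values of 41 share dense rank 1.
The 2 values of 81 share dense rank 4.
Remaining distinct values take the next consecutive integers.
Batch X values → pooled ranks: 98→6, 41→1, 41→1
Mean rank = (6 + 1 + 1) / 3 = 2.67

2.67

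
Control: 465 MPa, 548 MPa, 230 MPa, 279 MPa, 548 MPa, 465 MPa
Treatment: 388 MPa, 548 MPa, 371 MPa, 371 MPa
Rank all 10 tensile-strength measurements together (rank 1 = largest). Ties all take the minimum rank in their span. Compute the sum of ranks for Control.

29

Sorted (descending): 548, 548, 548, 465, 465, 388, 371, 371, 279, 230
The 3 values of 548 occupy positions 1–3 → each gets rank 1.
The 2 values of 465 occupy positions 4–5 → each gets rank 4.
The 2 values of 371 occupy positions 7–8 → each gets rank 7.
Control values → pooled ranks: 465→4, 548→1, 230→10, 279→9, 548→1, 465→4
Rank sum = 4 + 1 + 10 + 9 + 1 + 4 = 29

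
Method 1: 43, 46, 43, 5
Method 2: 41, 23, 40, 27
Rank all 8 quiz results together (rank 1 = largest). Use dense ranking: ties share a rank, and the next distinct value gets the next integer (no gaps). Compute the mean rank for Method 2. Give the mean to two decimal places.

Sorted (descending): 46, 43, 43, 41, 40, 27, 23, 5
The 2 values of 43 share dense rank 2.
Remaining distinct values take the next consecutive integers.
Method 2 values → pooled ranks: 41→3, 23→6, 40→4, 27→5
Mean rank = (3 + 6 + 4 + 5) / 4 = 4.50

4.50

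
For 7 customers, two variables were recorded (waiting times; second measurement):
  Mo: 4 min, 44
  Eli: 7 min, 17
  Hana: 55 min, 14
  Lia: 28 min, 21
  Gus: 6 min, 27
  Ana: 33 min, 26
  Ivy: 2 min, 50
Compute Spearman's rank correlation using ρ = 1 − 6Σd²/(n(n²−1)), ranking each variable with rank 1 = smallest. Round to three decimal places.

Ranks of variable 1: 2, 4, 7, 5, 3, 6, 1
Ranks of variable 2: 6, 2, 1, 3, 5, 4, 7
d = r₁ − r₂: -4, 2, 6, 2, -2, 2, -6
d²: 16, 4, 36, 4, 4, 4, 36; Σd² = 104
ρ = 1 − 6·104/(7·48) = 1 − 624/336 = -0.857

-0.857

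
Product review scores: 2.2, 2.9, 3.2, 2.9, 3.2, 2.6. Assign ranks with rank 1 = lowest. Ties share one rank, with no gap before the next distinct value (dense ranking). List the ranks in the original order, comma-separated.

Sorted (ascending): 2.2, 2.6, 2.9, 2.9, 3.2, 3.2
The 2 values of 2.9 share dense rank 3.
The 2 values of 3.2 share dense rank 4.
Remaining distinct values take the next consecutive integers.

1, 3, 4, 3, 4, 2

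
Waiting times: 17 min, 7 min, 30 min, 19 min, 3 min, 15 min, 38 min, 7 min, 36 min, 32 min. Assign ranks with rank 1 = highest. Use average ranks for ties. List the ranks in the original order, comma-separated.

6, 8.5, 4, 5, 10, 7, 1, 8.5, 2, 3

Sorted (descending): 38, 36, 32, 30, 19, 17, 15, 7, 7, 3
The 2 values of 7 occupy positions 8–9 → average rank (8+9)/2 = 8.5.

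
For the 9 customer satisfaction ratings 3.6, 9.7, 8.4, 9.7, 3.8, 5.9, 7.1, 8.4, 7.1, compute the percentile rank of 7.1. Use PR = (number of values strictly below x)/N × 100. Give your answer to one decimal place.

33.3

N = 9.
Strictly below 7.1: 3. Equal to 7.1: 2.
PR = 3/9 × 100 = 33.3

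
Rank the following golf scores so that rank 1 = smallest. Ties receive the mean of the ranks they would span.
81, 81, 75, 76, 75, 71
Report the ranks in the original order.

5.5, 5.5, 2.5, 4, 2.5, 1

Sorted (ascending): 71, 75, 75, 76, 81, 81
The 2 values of 75 occupy positions 2–3 → average rank (2+3)/2 = 2.5.
The 2 values of 81 occupy positions 5–6 → average rank (5+6)/2 = 5.5.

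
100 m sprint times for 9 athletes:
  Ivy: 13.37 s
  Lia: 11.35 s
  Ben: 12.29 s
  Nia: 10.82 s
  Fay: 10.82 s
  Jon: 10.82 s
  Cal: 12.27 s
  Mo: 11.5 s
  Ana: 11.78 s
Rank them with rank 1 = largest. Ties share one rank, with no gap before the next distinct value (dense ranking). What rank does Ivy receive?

1

Sorted (descending): 13.37, 12.29, 12.27, 11.78, 11.5, 11.35, 10.82, 10.82, 10.82
The 3 values of 10.82 share dense rank 7.
Remaining distinct values take the next consecutive integers.
Ivy has value 13.37 s → rank 1.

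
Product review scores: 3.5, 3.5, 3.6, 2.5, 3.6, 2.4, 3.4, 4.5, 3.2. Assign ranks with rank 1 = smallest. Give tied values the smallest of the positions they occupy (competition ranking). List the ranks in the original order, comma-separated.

5, 5, 7, 2, 7, 1, 4, 9, 3

Sorted (ascending): 2.4, 2.5, 3.2, 3.4, 3.5, 3.5, 3.6, 3.6, 4.5
The 2 values of 3.5 occupy positions 5–6 → each gets rank 5.
The 2 values of 3.6 occupy positions 7–8 → each gets rank 7.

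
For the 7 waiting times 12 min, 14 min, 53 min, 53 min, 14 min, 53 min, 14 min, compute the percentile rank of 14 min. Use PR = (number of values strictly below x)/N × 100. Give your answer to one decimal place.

N = 7.
Strictly below 14: 1. Equal to 14: 3.
PR = 1/7 × 100 = 14.3

14.3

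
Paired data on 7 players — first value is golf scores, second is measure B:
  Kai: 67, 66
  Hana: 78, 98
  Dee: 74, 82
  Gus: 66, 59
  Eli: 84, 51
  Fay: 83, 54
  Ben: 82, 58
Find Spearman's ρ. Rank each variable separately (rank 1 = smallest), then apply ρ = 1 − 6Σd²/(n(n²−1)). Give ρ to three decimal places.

Ranks of variable 1: 2, 4, 3, 1, 7, 6, 5
Ranks of variable 2: 5, 7, 6, 4, 1, 2, 3
d = r₁ − r₂: -3, -3, -3, -3, 6, 4, 2
d²: 9, 9, 9, 9, 36, 16, 4; Σd² = 92
ρ = 1 − 6·92/(7·48) = 1 − 552/336 = -0.643

-0.643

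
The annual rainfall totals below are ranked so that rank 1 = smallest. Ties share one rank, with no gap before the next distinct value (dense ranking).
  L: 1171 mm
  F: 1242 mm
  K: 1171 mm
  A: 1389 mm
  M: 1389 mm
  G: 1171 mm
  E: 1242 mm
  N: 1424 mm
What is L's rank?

Sorted (ascending): 1171, 1171, 1171, 1242, 1242, 1389, 1389, 1424
The 3 values of 1171 share dense rank 1.
The 2 values of 1242 share dense rank 2.
The 2 values of 1389 share dense rank 3.
Remaining distinct values take the next consecutive integers.
L has value 1171 mm → rank 1.

1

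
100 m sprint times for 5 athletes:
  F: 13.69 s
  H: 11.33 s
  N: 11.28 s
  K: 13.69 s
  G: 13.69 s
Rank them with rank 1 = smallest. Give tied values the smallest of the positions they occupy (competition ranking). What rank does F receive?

Sorted (ascending): 11.28, 11.33, 13.69, 13.69, 13.69
The 3 values of 13.69 occupy positions 3–5 → each gets rank 3.
F has value 13.69 s → rank 3.

3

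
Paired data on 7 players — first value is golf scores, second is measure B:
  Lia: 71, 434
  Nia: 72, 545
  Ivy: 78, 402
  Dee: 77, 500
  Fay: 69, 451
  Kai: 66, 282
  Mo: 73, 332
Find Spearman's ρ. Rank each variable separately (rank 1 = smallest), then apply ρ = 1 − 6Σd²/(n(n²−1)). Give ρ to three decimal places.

Ranks of variable 1: 3, 4, 7, 6, 2, 1, 5
Ranks of variable 2: 4, 7, 3, 6, 5, 1, 2
d = r₁ − r₂: -1, -3, 4, 0, -3, 0, 3
d²: 1, 9, 16, 0, 9, 0, 9; Σd² = 44
ρ = 1 − 6·44/(7·48) = 1 − 264/336 = 0.214

0.214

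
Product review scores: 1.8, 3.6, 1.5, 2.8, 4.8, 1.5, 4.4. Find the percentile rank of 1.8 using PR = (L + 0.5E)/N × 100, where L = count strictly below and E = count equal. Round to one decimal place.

N = 7.
Strictly below 1.8: 2. Equal to 1.8: 1.
PR = (2 + 0.5·1)/7 × 100 = 35.7

35.7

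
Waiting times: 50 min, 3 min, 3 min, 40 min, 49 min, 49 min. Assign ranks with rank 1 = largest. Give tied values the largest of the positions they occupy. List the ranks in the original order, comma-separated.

1, 6, 6, 4, 3, 3

Sorted (descending): 50, 49, 49, 40, 3, 3
The 2 values of 49 occupy positions 2–3 → each gets rank 3.
The 2 values of 3 occupy positions 5–6 → each gets rank 6.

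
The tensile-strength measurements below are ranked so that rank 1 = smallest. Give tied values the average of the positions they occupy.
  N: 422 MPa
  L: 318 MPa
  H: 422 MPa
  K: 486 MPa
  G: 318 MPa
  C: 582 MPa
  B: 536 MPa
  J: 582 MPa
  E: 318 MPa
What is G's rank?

Sorted (ascending): 318, 318, 318, 422, 422, 486, 536, 582, 582
The 3 values of 318 occupy positions 1–3 → average rank 2.
The 2 values of 422 occupy positions 4–5 → average rank (4+5)/2 = 4.5.
The 2 values of 582 occupy positions 8–9 → average rank (8+9)/2 = 8.5.
G has value 318 MPa → rank 2.

2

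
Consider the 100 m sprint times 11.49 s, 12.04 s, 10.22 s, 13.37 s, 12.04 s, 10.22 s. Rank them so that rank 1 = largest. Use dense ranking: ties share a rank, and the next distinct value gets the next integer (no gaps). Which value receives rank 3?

Sorted (descending): 13.37, 12.04, 12.04, 11.49, 10.22, 10.22
The 2 values of 12.04 share dense rank 2.
The 2 values of 10.22 share dense rank 4.
Remaining distinct values take the next consecutive integers.
Rank 3 → value 11.49.

11.49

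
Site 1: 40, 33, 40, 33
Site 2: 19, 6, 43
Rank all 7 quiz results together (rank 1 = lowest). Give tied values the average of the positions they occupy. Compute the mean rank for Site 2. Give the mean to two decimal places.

3.33

Sorted (ascending): 6, 19, 33, 33, 40, 40, 43
The 2 values of 33 occupy positions 3–4 → average rank (3+4)/2 = 3.5.
The 2 values of 40 occupy positions 5–6 → average rank (5+6)/2 = 5.5.
Site 2 values → pooled ranks: 19→2, 6→1, 43→7
Mean rank = (2 + 1 + 7) / 3 = 3.33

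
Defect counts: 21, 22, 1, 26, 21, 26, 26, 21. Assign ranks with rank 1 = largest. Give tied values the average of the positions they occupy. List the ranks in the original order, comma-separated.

Sorted (descending): 26, 26, 26, 22, 21, 21, 21, 1
The 3 values of 26 occupy positions 1–3 → average rank 2.
The 3 values of 21 occupy positions 5–7 → average rank 6.

6, 4, 8, 2, 6, 2, 2, 6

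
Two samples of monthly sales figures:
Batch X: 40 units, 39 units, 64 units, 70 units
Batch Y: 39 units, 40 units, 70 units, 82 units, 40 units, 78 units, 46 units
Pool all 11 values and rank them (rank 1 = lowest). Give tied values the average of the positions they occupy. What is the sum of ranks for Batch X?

21

Sorted (ascending): 39, 39, 40, 40, 40, 46, 64, 70, 70, 78, 82
The 2 values of 39 occupy positions 1–2 → average rank (1+2)/2 = 1.5.
The 3 values of 40 occupy positions 3–5 → average rank 4.
The 2 values of 70 occupy positions 8–9 → average rank (8+9)/2 = 8.5.
Batch X values → pooled ranks: 40→4, 39→1.5, 64→7, 70→8.5
Rank sum = 4 + 1.5 + 7 + 8.5 = 21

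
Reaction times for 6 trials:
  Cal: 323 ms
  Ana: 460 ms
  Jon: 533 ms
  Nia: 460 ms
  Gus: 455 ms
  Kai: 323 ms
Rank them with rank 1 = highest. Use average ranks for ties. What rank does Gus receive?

4

Sorted (descending): 533, 460, 460, 455, 323, 323
The 2 values of 460 occupy positions 2–3 → average rank (2+3)/2 = 2.5.
The 2 values of 323 occupy positions 5–6 → average rank (5+6)/2 = 5.5.
Gus has value 455 ms → rank 4.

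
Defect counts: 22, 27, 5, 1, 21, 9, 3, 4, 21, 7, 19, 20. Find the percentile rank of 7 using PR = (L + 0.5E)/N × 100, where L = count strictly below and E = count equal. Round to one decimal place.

N = 12.
Strictly below 7: 4. Equal to 7: 1.
PR = (4 + 0.5·1)/12 × 100 = 37.5

37.5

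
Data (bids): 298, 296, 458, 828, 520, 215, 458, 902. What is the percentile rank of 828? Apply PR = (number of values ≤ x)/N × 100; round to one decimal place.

87.5

N = 8.
Strictly below 828: 6. Equal to 828: 1.
PR = 7/8 × 100 = 87.5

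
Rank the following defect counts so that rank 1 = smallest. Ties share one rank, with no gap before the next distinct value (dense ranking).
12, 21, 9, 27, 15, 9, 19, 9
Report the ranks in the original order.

2, 5, 1, 6, 3, 1, 4, 1

Sorted (ascending): 9, 9, 9, 12, 15, 19, 21, 27
The 3 values of 9 share dense rank 1.
Remaining distinct values take the next consecutive integers.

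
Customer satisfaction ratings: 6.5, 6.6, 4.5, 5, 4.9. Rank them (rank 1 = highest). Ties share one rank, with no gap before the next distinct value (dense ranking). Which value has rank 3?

Sorted (descending): 6.6, 6.5, 5, 4.9, 4.5
No ties — each value takes its position as its rank.
Rank 3 → value 5.

5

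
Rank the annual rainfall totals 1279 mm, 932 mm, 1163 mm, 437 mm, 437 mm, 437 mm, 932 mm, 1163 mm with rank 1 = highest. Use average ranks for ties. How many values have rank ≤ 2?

1

Sorted (descending): 1279, 1163, 1163, 932, 932, 437, 437, 437
The 2 values of 1163 occupy positions 2–3 → average rank (2+3)/2 = 2.5.
The 2 values of 932 occupy positions 4–5 → average rank (4+5)/2 = 4.5.
The 3 values of 437 occupy positions 6–8 → average rank 7.
Ranks ≤ 2: {1} → 1 value.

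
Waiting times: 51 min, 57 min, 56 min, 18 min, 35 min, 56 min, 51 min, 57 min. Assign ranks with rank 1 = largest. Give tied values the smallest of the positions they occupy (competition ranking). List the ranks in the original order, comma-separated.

Sorted (descending): 57, 57, 56, 56, 51, 51, 35, 18
The 2 values of 57 occupy positions 1–2 → each gets rank 1.
The 2 values of 56 occupy positions 3–4 → each gets rank 3.
The 2 values of 51 occupy positions 5–6 → each gets rank 5.

5, 1, 3, 8, 7, 3, 5, 1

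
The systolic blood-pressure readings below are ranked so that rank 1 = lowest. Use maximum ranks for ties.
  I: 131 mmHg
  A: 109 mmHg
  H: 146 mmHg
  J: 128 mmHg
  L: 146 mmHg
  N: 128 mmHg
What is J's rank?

Sorted (ascending): 109, 128, 128, 131, 146, 146
The 2 values of 128 occupy positions 2–3 → each gets rank 3.
The 2 values of 146 occupy positions 5–6 → each gets rank 6.
J has value 128 mmHg → rank 3.

3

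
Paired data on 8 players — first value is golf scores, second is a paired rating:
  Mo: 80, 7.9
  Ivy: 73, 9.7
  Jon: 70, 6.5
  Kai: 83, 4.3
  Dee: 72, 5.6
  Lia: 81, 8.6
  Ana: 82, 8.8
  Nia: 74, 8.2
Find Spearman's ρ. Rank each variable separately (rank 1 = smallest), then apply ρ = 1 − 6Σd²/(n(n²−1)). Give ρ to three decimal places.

0.048

Ranks of variable 1: 5, 3, 1, 8, 2, 6, 7, 4
Ranks of variable 2: 4, 8, 3, 1, 2, 6, 7, 5
d = r₁ − r₂: 1, -5, -2, 7, 0, 0, 0, -1
d²: 1, 25, 4, 49, 0, 0, 0, 1; Σd² = 80
ρ = 1 − 6·80/(8·63) = 1 − 480/504 = 0.048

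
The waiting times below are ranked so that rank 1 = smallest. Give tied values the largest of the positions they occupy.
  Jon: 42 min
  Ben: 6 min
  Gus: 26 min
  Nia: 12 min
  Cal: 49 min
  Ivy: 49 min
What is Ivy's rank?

6

Sorted (ascending): 6, 12, 26, 42, 49, 49
The 2 values of 49 occupy positions 5–6 → each gets rank 6.
Ivy has value 49 min → rank 6.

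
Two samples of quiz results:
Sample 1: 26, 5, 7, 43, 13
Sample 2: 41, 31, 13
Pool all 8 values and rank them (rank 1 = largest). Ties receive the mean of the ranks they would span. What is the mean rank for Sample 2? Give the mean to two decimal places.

Sorted (descending): 43, 41, 31, 26, 13, 13, 7, 5
The 2 values of 13 occupy positions 5–6 → average rank (5+6)/2 = 5.5.
Sample 2 values → pooled ranks: 41→2, 31→3, 13→5.5
Mean rank = (2 + 3 + 5.5) / 3 = 3.50

3.50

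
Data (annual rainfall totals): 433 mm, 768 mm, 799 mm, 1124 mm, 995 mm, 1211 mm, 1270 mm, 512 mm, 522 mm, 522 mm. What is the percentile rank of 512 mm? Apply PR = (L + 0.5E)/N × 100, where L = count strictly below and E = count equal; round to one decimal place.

N = 10.
Strictly below 512: 1. Equal to 512: 1.
PR = (1 + 0.5·1)/10 × 100 = 15.0

15.0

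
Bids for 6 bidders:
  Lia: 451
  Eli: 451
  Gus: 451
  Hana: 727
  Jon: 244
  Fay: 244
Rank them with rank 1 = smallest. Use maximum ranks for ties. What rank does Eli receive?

5

Sorted (ascending): 244, 244, 451, 451, 451, 727
The 2 values of 244 occupy positions 1–2 → each gets rank 2.
The 3 values of 451 occupy positions 3–5 → each gets rank 5.
Eli has value 451 → rank 5.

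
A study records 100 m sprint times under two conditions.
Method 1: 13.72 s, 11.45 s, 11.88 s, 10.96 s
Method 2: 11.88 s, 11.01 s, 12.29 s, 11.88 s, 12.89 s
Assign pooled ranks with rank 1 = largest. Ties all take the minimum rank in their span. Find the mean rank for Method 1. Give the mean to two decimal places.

5.25

Sorted (descending): 13.72, 12.89, 12.29, 11.88, 11.88, 11.88, 11.45, 11.01, 10.96
The 3 values of 11.88 occupy positions 4–6 → each gets rank 4.
Method 1 values → pooled ranks: 13.72→1, 11.45→7, 11.88→4, 10.96→9
Mean rank = (1 + 7 + 4 + 9) / 4 = 5.25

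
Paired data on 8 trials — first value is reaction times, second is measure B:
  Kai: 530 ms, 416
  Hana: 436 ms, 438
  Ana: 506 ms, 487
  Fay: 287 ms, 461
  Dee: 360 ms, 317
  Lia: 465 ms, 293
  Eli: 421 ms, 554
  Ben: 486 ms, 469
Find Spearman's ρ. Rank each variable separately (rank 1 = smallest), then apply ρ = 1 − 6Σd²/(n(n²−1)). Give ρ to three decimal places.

Ranks of variable 1: 8, 4, 7, 1, 2, 5, 3, 6
Ranks of variable 2: 3, 4, 7, 5, 2, 1, 8, 6
d = r₁ − r₂: 5, 0, 0, -4, 0, 4, -5, 0
d²: 25, 0, 0, 16, 0, 16, 25, 0; Σd² = 82
ρ = 1 − 6·82/(8·63) = 1 − 492/504 = 0.024

0.024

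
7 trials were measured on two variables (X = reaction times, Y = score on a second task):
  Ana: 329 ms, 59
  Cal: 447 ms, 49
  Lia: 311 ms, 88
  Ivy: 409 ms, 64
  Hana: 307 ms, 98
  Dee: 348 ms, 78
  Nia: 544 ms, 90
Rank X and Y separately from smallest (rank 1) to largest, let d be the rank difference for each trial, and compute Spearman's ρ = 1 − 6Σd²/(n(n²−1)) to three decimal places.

Ranks of variable 1: 3, 6, 2, 5, 1, 4, 7
Ranks of variable 2: 2, 1, 5, 3, 7, 4, 6
d = r₁ − r₂: 1, 5, -3, 2, -6, 0, 1
d²: 1, 25, 9, 4, 36, 0, 1; Σd² = 76
ρ = 1 − 6·76/(7·48) = 1 − 456/336 = -0.357

-0.357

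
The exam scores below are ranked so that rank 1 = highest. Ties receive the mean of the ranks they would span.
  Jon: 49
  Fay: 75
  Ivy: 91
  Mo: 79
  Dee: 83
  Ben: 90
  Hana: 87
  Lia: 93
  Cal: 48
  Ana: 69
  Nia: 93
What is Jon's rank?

10

Sorted (descending): 93, 93, 91, 90, 87, 83, 79, 75, 69, 49, 48
The 2 values of 93 occupy positions 1–2 → average rank (1+2)/2 = 1.5.
Jon has value 49 → rank 10.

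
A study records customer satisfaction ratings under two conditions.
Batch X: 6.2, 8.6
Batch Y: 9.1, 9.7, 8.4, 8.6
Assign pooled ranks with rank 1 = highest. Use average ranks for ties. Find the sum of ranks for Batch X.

9.5

Sorted (descending): 9.7, 9.1, 8.6, 8.6, 8.4, 6.2
The 2 values of 8.6 occupy positions 3–4 → average rank (3+4)/2 = 3.5.
Batch X values → pooled ranks: 6.2→6, 8.6→3.5
Rank sum = 6 + 3.5 = 9.5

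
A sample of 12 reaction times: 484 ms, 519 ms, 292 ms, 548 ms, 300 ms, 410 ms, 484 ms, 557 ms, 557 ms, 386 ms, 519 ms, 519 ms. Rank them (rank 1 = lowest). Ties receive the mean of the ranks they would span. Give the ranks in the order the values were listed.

Sorted (ascending): 292, 300, 386, 410, 484, 484, 519, 519, 519, 548, 557, 557
The 2 values of 484 occupy positions 5–6 → average rank (5+6)/2 = 5.5.
The 3 values of 519 occupy positions 7–9 → average rank 8.
The 2 values of 557 occupy positions 11–12 → average rank (11+12)/2 = 11.5.

5.5, 8, 1, 10, 2, 4, 5.5, 11.5, 11.5, 3, 8, 8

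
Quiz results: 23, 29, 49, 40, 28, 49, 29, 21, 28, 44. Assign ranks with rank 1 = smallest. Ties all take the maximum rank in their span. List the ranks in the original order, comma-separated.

2, 6, 10, 7, 4, 10, 6, 1, 4, 8

Sorted (ascending): 21, 23, 28, 28, 29, 29, 40, 44, 49, 49
The 2 values of 28 occupy positions 3–4 → each gets rank 4.
The 2 values of 29 occupy positions 5–6 → each gets rank 6.
The 2 values of 49 occupy positions 9–10 → each gets rank 10.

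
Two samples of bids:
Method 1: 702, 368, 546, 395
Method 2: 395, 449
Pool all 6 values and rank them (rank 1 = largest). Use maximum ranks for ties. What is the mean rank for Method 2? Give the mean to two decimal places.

Sorted (descending): 702, 546, 449, 395, 395, 368
The 2 values of 395 occupy positions 4–5 → each gets rank 5.
Method 2 values → pooled ranks: 395→5, 449→3
Mean rank = (5 + 3) / 2 = 4.00

4.00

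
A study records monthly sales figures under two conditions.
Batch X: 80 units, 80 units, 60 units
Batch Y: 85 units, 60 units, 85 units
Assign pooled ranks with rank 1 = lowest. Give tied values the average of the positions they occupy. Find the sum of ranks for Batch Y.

12.5

Sorted (ascending): 60, 60, 80, 80, 85, 85
The 2 values of 60 occupy positions 1–2 → average rank (1+2)/2 = 1.5.
The 2 values of 80 occupy positions 3–4 → average rank (3+4)/2 = 3.5.
The 2 values of 85 occupy positions 5–6 → average rank (5+6)/2 = 5.5.
Batch Y values → pooled ranks: 85→5.5, 60→1.5, 85→5.5
Rank sum = 5.5 + 1.5 + 5.5 = 12.5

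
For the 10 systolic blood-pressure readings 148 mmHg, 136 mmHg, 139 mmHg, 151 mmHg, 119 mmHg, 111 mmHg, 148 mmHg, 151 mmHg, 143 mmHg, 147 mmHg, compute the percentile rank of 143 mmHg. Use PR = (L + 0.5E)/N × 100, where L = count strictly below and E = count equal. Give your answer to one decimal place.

N = 10.
Strictly below 143: 4. Equal to 143: 1.
PR = (4 + 0.5·1)/10 × 100 = 45.0

45.0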